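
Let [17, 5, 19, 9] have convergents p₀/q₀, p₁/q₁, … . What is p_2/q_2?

Using pₖ = aₖpₖ₋₁ + pₖ₋₂, qₖ = aₖqₖ₋₁ + qₖ₋₂ (with p₋₁=1, p₋₂=0, q₋₁=0, q₋₂=1):
  k=0: a=17, p=17, q=1
  k=1: a=5, p=86, q=5
  k=2: a=19, p=1651, q=96

1651/96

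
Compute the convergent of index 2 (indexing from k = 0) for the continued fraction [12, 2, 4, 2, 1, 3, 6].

112/9

Using pₖ = aₖpₖ₋₁ + pₖ₋₂, qₖ = aₖqₖ₋₁ + qₖ₋₂ (with p₋₁=1, p₋₂=0, q₋₁=0, q₋₂=1):
  k=0: a=12, p=12, q=1
  k=1: a=2, p=25, q=2
  k=2: a=4, p=112, q=9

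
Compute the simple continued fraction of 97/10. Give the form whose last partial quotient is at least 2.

97 = 9×10 + 7
10 = 1×7 + 3
7 = 2×3 + 1
3 = 3×1 + 0  (stop)
So 97/10 = [9; 1, 2, 3].

[9; 1, 2, 3]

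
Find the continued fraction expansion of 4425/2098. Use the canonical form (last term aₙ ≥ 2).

4425 = 2*2098 + 229
2098 = 9*229 + 37
229 = 6*37 + 7
37 = 5*7 + 2
7 = 3*2 + 1
2 = 2*1 + 0  (stop)
So 4425/2098 = [2; 9, 6, 5, 3, 2].

[2; 9, 6, 5, 3, 2]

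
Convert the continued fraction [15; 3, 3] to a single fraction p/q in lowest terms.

Using pₖ = aₖpₖ₋₁ + pₖ₋₂ and qₖ = aₖqₖ₋₁ + qₖ₋₂:
  k=0: a=15, p=15, q=1
  k=1: a=3, p=46, q=3
  k=2: a=3, p=153, q=10

153/10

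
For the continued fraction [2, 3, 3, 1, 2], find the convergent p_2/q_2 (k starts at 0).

Using pₖ = aₖpₖ₋₁ + pₖ₋₂, qₖ = aₖqₖ₋₁ + qₖ₋₂ (with p₋₁=1, p₋₂=0, q₋₁=0, q₋₂=1):
  k=0: a=2, p=2, q=1
  k=1: a=3, p=7, q=3
  k=2: a=3, p=23, q=10

23/10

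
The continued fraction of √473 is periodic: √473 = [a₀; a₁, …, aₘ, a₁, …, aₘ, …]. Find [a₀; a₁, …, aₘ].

a₀ = ⌊√473⌋ = 21.

[21; 1, 2, 1, 42]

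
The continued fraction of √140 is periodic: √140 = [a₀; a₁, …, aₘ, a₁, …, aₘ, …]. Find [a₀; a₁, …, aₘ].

[11; 1, 4, 1, 22]

a₀ = ⌊√140⌋ = 11.
With m₀=0, d₀=1 and mₖ₊₁ = dₖaₖ − mₖ, dₖ₊₁ = (n − mₖ₊₁²)/dₖ, aₖ₊₁ = ⌊(a₀+mₖ₊₁)/dₖ₊₁⌋:
  k=1: m=11, d=19, a=1
  k=2: m=8, d=4, a=4
  k=3: m=8, d=19, a=1
  k=4: m=11, d=1, a=22
d=1 and a=2a₀=22 at k=4, so the next step gives (m, d) = (11, 19) again — its k=1 value — and the period has length 4.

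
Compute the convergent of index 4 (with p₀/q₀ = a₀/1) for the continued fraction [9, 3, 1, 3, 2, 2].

315/34

Using pₖ = aₖpₖ₋₁ + pₖ₋₂, qₖ = aₖqₖ₋₁ + qₖ₋₂ (with p₋₁=1, p₋₂=0, q₋₁=0, q₋₂=1):
  k=0: a=9, p=9, q=1
  k=1: a=3, p=28, q=3
  k=2: a=1, p=37, q=4
  k=3: a=3, p=139, q=15
  k=4: a=2, p=315, q=34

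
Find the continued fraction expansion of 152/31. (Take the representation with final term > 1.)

[4; 1, 9, 3]

152 = 4×31 + 28
31 = 1×28 + 3
28 = 9×3 + 1
3 = 3×1 + 0  (stop)
So 152/31 = [4; 1, 9, 3].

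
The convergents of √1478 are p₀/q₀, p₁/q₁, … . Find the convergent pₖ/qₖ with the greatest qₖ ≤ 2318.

53246/1385

√1478 = [38; 2, 4, 38, 4, 2, 76, …] (period length 6).
Convergents:
  p_0/q_0 = 38/1
  p_1/q_1 = 77/2
  p_2/q_2 = 346/9
  p_3/q_3 = 13225/344
  p_4/q_4 = 53246/1385
  p_5/q_5 = 119717/3114
q_4 = 1385 ≤ 2318 < 3114 = q_5, so the answer is 53246/1385.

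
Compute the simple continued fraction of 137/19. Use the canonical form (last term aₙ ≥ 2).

137 = 7×19 + 4
19 = 4×4 + 3
4 = 1×3 + 1
3 = 3×1 + 0  (stop)
So 137/19 = [7; 4, 1, 3].

[7; 4, 1, 3]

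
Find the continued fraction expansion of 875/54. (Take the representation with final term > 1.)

875 = 16·54 + 11
54 = 4·11 + 10
11 = 1·10 + 1
10 = 10·1 + 0  (stop)
So 875/54 = [16; 4, 1, 10].

[16; 4, 1, 10]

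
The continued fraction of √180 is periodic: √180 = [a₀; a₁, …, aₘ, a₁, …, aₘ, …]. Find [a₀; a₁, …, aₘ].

[13; 2, 2, 2, 26]

a₀ = ⌊√180⌋ = 13.
With m₀=0, d₀=1 and mₖ₊₁ = dₖaₖ − mₖ, dₖ₊₁ = (n − mₖ₊₁²)/dₖ, aₖ₊₁ = ⌊(a₀+mₖ₊₁)/dₖ₊₁⌋:
  k=1: m=13, d=11, a=2
  k=2: m=9, d=9, a=2
  k=3: m=9, d=11, a=2
  k=4: m=13, d=1, a=26
d=1 and a=2a₀=26 at k=4, so the next step gives (m, d) = (13, 11) again — its k=1 value — and the period has length 4.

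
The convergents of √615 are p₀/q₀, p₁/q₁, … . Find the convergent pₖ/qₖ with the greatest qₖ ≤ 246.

√615 = [24; 1, 3, 1, 48, …] (period length 4).
Convergents:
  p_0/q_0 = 24/1
  p_1/q_1 = 25/1
  p_2/q_2 = 99/4
  p_3/q_3 = 124/5
  p_4/q_4 = 6051/244
  p_5/q_5 = 6175/249
q_4 = 244 ≤ 246 < 249 = q_5, so the answer is 6051/244.

6051/244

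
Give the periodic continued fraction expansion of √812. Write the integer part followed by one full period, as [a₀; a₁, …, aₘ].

[28; 2, 56]

a₀ = ⌊√812⌋ = 28.
With m₀=0, d₀=1 and mₖ₊₁ = dₖaₖ − mₖ, dₖ₊₁ = (n − mₖ₊₁²)/dₖ, aₖ₊₁ = ⌊(a₀+mₖ₊₁)/dₖ₊₁⌋:
  k=1: m=28, d=28, a=2
  k=2: m=28, d=1, a=56
d=1 and a=2a₀=56 at k=2, so the next step gives (m, d) = (28, 28) again — its k=1 value — and the period has length 2.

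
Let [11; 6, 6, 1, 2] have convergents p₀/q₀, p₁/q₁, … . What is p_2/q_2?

413/37

Using pₖ = aₖpₖ₋₁ + pₖ₋₂, qₖ = aₖqₖ₋₁ + qₖ₋₂ (with p₋₁=1, p₋₂=0, q₋₁=0, q₋₂=1):
  k=0: a=11, p=11, q=1
  k=1: a=6, p=67, q=6
  k=2: a=6, p=413, q=37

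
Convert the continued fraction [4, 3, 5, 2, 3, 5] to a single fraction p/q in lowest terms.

Fold from the inside: start with 5/1.
  3 + 1/5 = 16/5
  2 + 5/16 = 37/16
  5 + 16/37 = 201/37
  3 + 37/201 = 640/201
  4 + 201/640 = 2761/640

2761/640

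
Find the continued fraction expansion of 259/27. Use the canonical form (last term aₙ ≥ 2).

259 = 9×27 + 16
27 = 1×16 + 11
16 = 1×11 + 5
11 = 2×5 + 1
5 = 5×1 + 0  (stop)
So 259/27 = [9; 1, 1, 2, 5].

[9; 1, 1, 2, 5]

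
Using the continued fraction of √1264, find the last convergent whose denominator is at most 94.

1351/38

√1264 = [35; 1, 1, 4, 4, 4, 1, 1, 70, …] (period length 8).
Convergents:
  p_0/q_0 = 35/1
  p_1/q_1 = 36/1
  p_2/q_2 = 71/2
  p_3/q_3 = 320/9
  p_4/q_4 = 1351/38
  p_5/q_5 = 5724/161
q_4 = 38 ≤ 94 < 161 = q_5, so the answer is 1351/38.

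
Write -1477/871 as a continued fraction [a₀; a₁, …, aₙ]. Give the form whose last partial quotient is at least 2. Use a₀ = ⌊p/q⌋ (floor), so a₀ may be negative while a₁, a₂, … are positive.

-1477 = -2×871 + 265
871 = 3×265 + 76
265 = 3×76 + 37
76 = 2×37 + 2
37 = 18×2 + 1
2 = 2×1 + 0  (stop)
So -1477/871 = [-2; 3, 3, 2, 18, 2].

[-2; 3, 3, 2, 18, 2]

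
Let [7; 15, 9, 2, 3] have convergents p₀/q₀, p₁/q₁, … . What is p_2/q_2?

Using pₖ = aₖpₖ₋₁ + pₖ₋₂, qₖ = aₖqₖ₋₁ + qₖ₋₂ (with p₋₁=1, p₋₂=0, q₋₁=0, q₋₂=1):
  k=0: a=7, p=7, q=1
  k=1: a=15, p=106, q=15
  k=2: a=9, p=961, q=136

961/136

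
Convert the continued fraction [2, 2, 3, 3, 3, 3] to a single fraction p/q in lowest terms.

611/251

Using pₖ = aₖpₖ₋₁ + pₖ₋₂ and qₖ = aₖqₖ₋₁ + qₖ₋₂:
  k=0: a=2, p=2, q=1
  k=1: a=2, p=5, q=2
  k=2: a=3, p=17, q=7
  k=3: a=3, p=56, q=23
  k=4: a=3, p=185, q=76
  k=5: a=3, p=611, q=251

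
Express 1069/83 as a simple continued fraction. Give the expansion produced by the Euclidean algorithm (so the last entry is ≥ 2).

1069 = 12·83 + 73
83 = 1·73 + 10
73 = 7·10 + 3
10 = 3·3 + 1
3 = 3·1 + 0  (stop)
So 1069/83 = [12; 1, 7, 3, 3].

[12; 1, 7, 3, 3]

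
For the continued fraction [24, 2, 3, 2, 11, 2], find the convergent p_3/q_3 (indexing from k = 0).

391/16

Using pₖ = aₖpₖ₋₁ + pₖ₋₂, qₖ = aₖqₖ₋₁ + qₖ₋₂ (with p₋₁=1, p₋₂=0, q₋₁=0, q₋₂=1):
  k=0: a=24, p=24, q=1
  k=1: a=2, p=49, q=2
  k=2: a=3, p=171, q=7
  k=3: a=2, p=391, q=16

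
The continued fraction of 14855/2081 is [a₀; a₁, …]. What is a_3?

14855 = 7·2081 + 288   →  a_0 = 7
2081 = 7·288 + 65   →  a_1 = 7
288 = 4·65 + 28   →  a_2 = 4
65 = 2·28 + 9   →  a_3 = 2

2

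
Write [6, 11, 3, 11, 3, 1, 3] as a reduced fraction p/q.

Using pₖ = aₖpₖ₋₁ + pₖ₋₂ and qₖ = aₖqₖ₋₁ + qₖ₋₂:
  k=0: a=6, p=6, q=1
  k=1: a=11, p=67, q=11
  k=2: a=3, p=207, q=34
  k=3: a=11, p=2344, q=385
  k=4: a=3, p=7239, q=1189
  k=5: a=1, p=9583, q=1574
  k=6: a=3, p=35988, q=5911

35988/5911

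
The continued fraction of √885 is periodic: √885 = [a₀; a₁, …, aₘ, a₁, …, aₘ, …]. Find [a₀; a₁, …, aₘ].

a₀ = ⌊√885⌋ = 29.
With m₀=0, d₀=1 and mₖ₊₁ = dₖaₖ − mₖ, dₖ₊₁ = (n − mₖ₊₁²)/dₖ, aₖ₊₁ = ⌊(a₀+mₖ₊₁)/dₖ₊₁⌋:
  k=1: m=29, d=44, a=1
  k=2: m=15, d=15, a=2
  k=3: m=15, d=44, a=1
  k=4: m=29, d=1, a=58
d=1 and a=2a₀=58 at k=4, so the next step gives (m, d) = (29, 44) again — its k=1 value — and the period has length 4.

[29; 1, 2, 1, 58]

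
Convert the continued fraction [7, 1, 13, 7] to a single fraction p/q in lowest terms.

Using pₖ = aₖpₖ₋₁ + pₖ₋₂ and qₖ = aₖqₖ₋₁ + qₖ₋₂:
  k=0: a=7, p=7, q=1
  k=1: a=1, p=8, q=1
  k=2: a=13, p=111, q=14
  k=3: a=7, p=785, q=99

785/99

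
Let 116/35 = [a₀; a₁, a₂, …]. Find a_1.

3

116 = 3·35 + 11   →  a_0 = 3
35 = 3·11 + 2   →  a_1 = 3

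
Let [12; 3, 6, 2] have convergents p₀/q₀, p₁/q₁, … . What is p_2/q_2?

Using pₖ = aₖpₖ₋₁ + pₖ₋₂, qₖ = aₖqₖ₋₁ + qₖ₋₂ (with p₋₁=1, p₋₂=0, q₋₁=0, q₋₂=1):
  k=0: a=12, p=12, q=1
  k=1: a=3, p=37, q=3
  k=2: a=6, p=234, q=19

234/19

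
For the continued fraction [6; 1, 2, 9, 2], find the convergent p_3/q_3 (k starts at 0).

187/28

Using pₖ = aₖpₖ₋₁ + pₖ₋₂, qₖ = aₖqₖ₋₁ + qₖ₋₂ (with p₋₁=1, p₋₂=0, q₋₁=0, q₋₂=1):
  k=0: a=6, p=6, q=1
  k=1: a=1, p=7, q=1
  k=2: a=2, p=20, q=3
  k=3: a=9, p=187, q=28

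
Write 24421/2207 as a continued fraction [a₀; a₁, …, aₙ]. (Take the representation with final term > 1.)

24421 = 11×2207 + 144
2207 = 15×144 + 47
144 = 3×47 + 3
47 = 15×3 + 2
3 = 1×2 + 1
2 = 2×1 + 0  (stop)
So 24421/2207 = [11; 15, 3, 15, 1, 2].

[11; 15, 3, 15, 1, 2]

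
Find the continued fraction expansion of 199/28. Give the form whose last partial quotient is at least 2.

199 = 7*28 + 3
28 = 9*3 + 1
3 = 3*1 + 0  (stop)
So 199/28 = [7; 9, 3].

[7; 9, 3]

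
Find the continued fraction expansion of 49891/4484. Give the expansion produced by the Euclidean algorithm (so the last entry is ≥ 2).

[11; 7, 1, 9, 1, 9, 2, 2]

49891 = 11*4484 + 567
4484 = 7*567 + 515
567 = 1*515 + 52
515 = 9*52 + 47
52 = 1*47 + 5
47 = 9*5 + 2
5 = 2*2 + 1
2 = 2*1 + 0  (stop)
So 49891/4484 = [11; 7, 1, 9, 1, 9, 2, 2].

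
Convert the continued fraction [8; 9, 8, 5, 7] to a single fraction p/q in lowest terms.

Fold from the inside: start with 7/1.
  5 + 1/7 = 36/7
  8 + 7/36 = 295/36
  9 + 36/295 = 2691/295
  8 + 295/2691 = 21823/2691

21823/2691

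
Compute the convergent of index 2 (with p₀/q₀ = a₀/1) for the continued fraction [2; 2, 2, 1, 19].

Using pₖ = aₖpₖ₋₁ + pₖ₋₂, qₖ = aₖqₖ₋₁ + qₖ₋₂ (with p₋₁=1, p₋₂=0, q₋₁=0, q₋₂=1):
  k=0: a=2, p=2, q=1
  k=1: a=2, p=5, q=2
  k=2: a=2, p=12, q=5

12/5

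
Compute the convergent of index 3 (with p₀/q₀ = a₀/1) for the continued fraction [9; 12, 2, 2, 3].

Using pₖ = aₖpₖ₋₁ + pₖ₋₂, qₖ = aₖqₖ₋₁ + qₖ₋₂ (with p₋₁=1, p₋₂=0, q₋₁=0, q₋₂=1):
  k=0: a=9, p=9, q=1
  k=1: a=12, p=109, q=12
  k=2: a=2, p=227, q=25
  k=3: a=2, p=563, q=62

563/62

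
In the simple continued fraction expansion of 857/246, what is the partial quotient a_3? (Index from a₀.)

1

857 = 3·246 + 119   →  a_0 = 3
246 = 2·119 + 8   →  a_1 = 2
119 = 14·8 + 7   →  a_2 = 14
8 = 1·7 + 1   →  a_3 = 1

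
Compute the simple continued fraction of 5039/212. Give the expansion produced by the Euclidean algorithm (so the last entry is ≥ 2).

[23; 1, 3, 3, 16]

5039 = 23*212 + 163
212 = 1*163 + 49
163 = 3*49 + 16
49 = 3*16 + 1
16 = 16*1 + 0  (stop)
So 5039/212 = [23; 1, 3, 3, 16].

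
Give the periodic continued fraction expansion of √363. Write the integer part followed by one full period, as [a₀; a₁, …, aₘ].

a₀ = ⌊√363⌋ = 19.
With m₀=0, d₀=1 and mₖ₊₁ = dₖaₖ − mₖ, dₖ₊₁ = (n − mₖ₊₁²)/dₖ, aₖ₊₁ = ⌊(a₀+mₖ₊₁)/dₖ₊₁⌋:
  k=1: m=19, d=2, a=19
  k=2: m=19, d=1, a=38
d=1 and a=2a₀=38 at k=2, so the next step gives (m, d) = (19, 2) again — its k=1 value — and the period has length 2.

[19; 19, 38]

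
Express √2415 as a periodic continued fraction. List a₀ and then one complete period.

a₀ = ⌊√2415⌋ = 49.

[49; 7, 98]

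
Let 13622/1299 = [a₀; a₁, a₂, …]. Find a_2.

18

13622 = 10·1299 + 632   →  a_0 = 10
1299 = 2·632 + 35   →  a_1 = 2
632 = 18·35 + 2   →  a_2 = 18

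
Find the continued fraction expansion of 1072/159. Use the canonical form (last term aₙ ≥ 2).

1072 = 6*159 + 118
159 = 1*118 + 41
118 = 2*41 + 36
41 = 1*36 + 5
36 = 7*5 + 1
5 = 5*1 + 0  (stop)
So 1072/159 = [6; 1, 2, 1, 7, 5].

[6; 1, 2, 1, 7, 5]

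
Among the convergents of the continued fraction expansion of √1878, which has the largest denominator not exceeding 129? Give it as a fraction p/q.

√1878 = [43; 2, 1, 42, 1, 2, 86, …] (period length 6).
Convergents:
  p_0/q_0 = 43/1
  p_1/q_1 = 87/2
  p_2/q_2 = 130/3
  p_3/q_3 = 5547/128
  p_4/q_4 = 5677/131
q_3 = 128 ≤ 129 < 131 = q_4, so the answer is 5547/128.

5547/128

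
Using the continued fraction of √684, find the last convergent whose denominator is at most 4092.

57799/2210

√684 = [26; 6, 1, 1, 12, 1, 1, 6, 52, …] (period length 8).
Convergents:
  p_0/q_0 = 26/1
  p_1/q_1 = 157/6
  p_2/q_2 = 183/7
  p_3/q_3 = 340/13
  p_4/q_4 = 4263/163
  p_5/q_5 = 4603/176
  p_6/q_6 = 8866/339
  p_7/q_7 = 57799/2210
  p_8/q_8 = 3014414/115259
q_7 = 2210 ≤ 4092 < 115259 = q_8, so the answer is 57799/2210.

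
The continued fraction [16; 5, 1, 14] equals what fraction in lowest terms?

1439/89

Using pₖ = aₖpₖ₋₁ + pₖ₋₂ and qₖ = aₖqₖ₋₁ + qₖ₋₂:
  k=0: a=16, p=16, q=1
  k=1: a=5, p=81, q=5
  k=2: a=1, p=97, q=6
  k=3: a=14, p=1439, q=89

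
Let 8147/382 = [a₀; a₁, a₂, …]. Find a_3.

8147 = 21·382 + 125   →  a_0 = 21
382 = 3·125 + 7   →  a_1 = 3
125 = 17·7 + 6   →  a_2 = 17
7 = 1·6 + 1   →  a_3 = 1

1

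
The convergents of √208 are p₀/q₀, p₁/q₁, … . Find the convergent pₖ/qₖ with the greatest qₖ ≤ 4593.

√208 = [14; 2, 2, 1, 2, 2, 28, …] (period length 6).
Convergents:
  p_0/q_0 = 14/1
  p_1/q_1 = 29/2
  p_2/q_2 = 72/5
  p_3/q_3 = 101/7
  p_4/q_4 = 274/19
  p_5/q_5 = 649/45
  p_6/q_6 = 18446/1279
  p_7/q_7 = 37541/2603
  p_8/q_8 = 93528/6485
q_7 = 2603 ≤ 4593 < 6485 = q_8, so the answer is 37541/2603.

37541/2603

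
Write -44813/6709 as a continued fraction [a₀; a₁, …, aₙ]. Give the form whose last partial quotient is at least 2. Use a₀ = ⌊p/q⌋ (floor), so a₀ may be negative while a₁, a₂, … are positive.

-44813 = -7*6709 + 2150
6709 = 3*2150 + 259
2150 = 8*259 + 78
259 = 3*78 + 25
78 = 3*25 + 3
25 = 8*3 + 1
3 = 3*1 + 0  (stop)
So -44813/6709 = [-7; 3, 8, 3, 3, 8, 3].

[-7; 3, 8, 3, 3, 8, 3]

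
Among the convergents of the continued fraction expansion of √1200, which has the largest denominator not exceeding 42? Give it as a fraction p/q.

1351/39

√1200 = [34; 1, 1, 1, 3, 1, 1, 1, 68, …] (period length 8).
Convergents:
  p_0/q_0 = 34/1
  p_1/q_1 = 35/1
  p_2/q_2 = 69/2
  p_3/q_3 = 104/3
  p_4/q_4 = 381/11
  p_5/q_5 = 485/14
  p_6/q_6 = 866/25
  p_7/q_7 = 1351/39
  p_8/q_8 = 92734/2677
q_7 = 39 ≤ 42 < 2677 = q_8, so the answer is 1351/39.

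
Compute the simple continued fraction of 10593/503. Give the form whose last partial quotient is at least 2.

[21; 16, 1, 3, 3, 2]

10593 = 21·503 + 30
503 = 16·30 + 23
30 = 1·23 + 7
23 = 3·7 + 2
7 = 3·2 + 1
2 = 2·1 + 0  (stop)
So 10593/503 = [21; 16, 1, 3, 3, 2].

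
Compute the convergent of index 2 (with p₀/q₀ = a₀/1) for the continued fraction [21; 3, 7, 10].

Using pₖ = aₖpₖ₋₁ + pₖ₋₂, qₖ = aₖqₖ₋₁ + qₖ₋₂ (with p₋₁=1, p₋₂=0, q₋₁=0, q₋₂=1):
  k=0: a=21, p=21, q=1
  k=1: a=3, p=64, q=3
  k=2: a=7, p=469, q=22

469/22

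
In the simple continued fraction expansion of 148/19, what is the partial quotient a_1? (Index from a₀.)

148 = 7·19 + 15   →  a_0 = 7
19 = 1·15 + 4   →  a_1 = 1

1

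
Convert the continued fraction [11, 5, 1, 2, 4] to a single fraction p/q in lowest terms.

827/74

Fold from the inside: start with 4/1.
  2 + 1/4 = 9/4
  1 + 4/9 = 13/9
  5 + 9/13 = 74/13
  11 + 13/74 = 827/74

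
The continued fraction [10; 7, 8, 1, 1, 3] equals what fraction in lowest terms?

Using pₖ = aₖpₖ₋₁ + pₖ₋₂ and qₖ = aₖqₖ₋₁ + qₖ₋₂:
  k=0: a=10, p=10, q=1
  k=1: a=7, p=71, q=7
  k=2: a=8, p=578, q=57
  k=3: a=1, p=649, q=64
  k=4: a=1, p=1227, q=121
  k=5: a=3, p=4330, q=427

4330/427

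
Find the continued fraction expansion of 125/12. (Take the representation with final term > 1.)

[10; 2, 2, 2]

125 = 10*12 + 5
12 = 2*5 + 2
5 = 2*2 + 1
2 = 2*1 + 0  (stop)
So 125/12 = [10; 2, 2, 2].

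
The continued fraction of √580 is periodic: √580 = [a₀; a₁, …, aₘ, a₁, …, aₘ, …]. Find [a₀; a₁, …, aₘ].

[24; 12, 48]

a₀ = ⌊√580⌋ = 24.
With m₀=0, d₀=1 and mₖ₊₁ = dₖaₖ − mₖ, dₖ₊₁ = (n − mₖ₊₁²)/dₖ, aₖ₊₁ = ⌊(a₀+mₖ₊₁)/dₖ₊₁⌋:
  k=1: m=24, d=4, a=12
  k=2: m=24, d=1, a=48
d=1 and a=2a₀=48 at k=2, so the next step gives (m, d) = (24, 4) again — its k=1 value — and the period has length 2.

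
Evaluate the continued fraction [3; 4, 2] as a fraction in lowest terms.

Fold from the inside: start with 2/1.
  4 + 1/2 = 9/2
  3 + 2/9 = 29/9

29/9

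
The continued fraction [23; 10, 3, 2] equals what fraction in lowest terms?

1663/72

Fold from the inside: start with 2/1.
  3 + 1/2 = 7/2
  10 + 2/7 = 72/7
  23 + 7/72 = 1663/72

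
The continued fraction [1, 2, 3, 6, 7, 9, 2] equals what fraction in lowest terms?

Fold from the inside: start with 2/1.
  9 + 1/2 = 19/2
  7 + 2/19 = 135/19
  6 + 19/135 = 829/135
  3 + 135/829 = 2622/829
  2 + 829/2622 = 6073/2622
  1 + 2622/6073 = 8695/6073

8695/6073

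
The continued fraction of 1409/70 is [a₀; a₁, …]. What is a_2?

1409 = 20·70 + 9   →  a_0 = 20
70 = 7·9 + 7   →  a_1 = 7
9 = 1·7 + 2   →  a_2 = 1

1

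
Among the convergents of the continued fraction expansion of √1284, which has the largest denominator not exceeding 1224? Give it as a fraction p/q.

√1284 = [35; 1, 4, 1, 70, …] (period length 4).
Convergents:
  p_0/q_0 = 35/1
  p_1/q_1 = 36/1
  p_2/q_2 = 179/5
  p_3/q_3 = 215/6
  p_4/q_4 = 15229/425
  p_5/q_5 = 15444/431
  p_6/q_6 = 77005/2149
q_5 = 431 ≤ 1224 < 2149 = q_6, so the answer is 15444/431.

15444/431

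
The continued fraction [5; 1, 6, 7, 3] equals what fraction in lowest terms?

920/157

Using pₖ = aₖpₖ₋₁ + pₖ₋₂ and qₖ = aₖqₖ₋₁ + qₖ₋₂:
  k=0: a=5, p=5, q=1
  k=1: a=1, p=6, q=1
  k=2: a=6, p=41, q=7
  k=3: a=7, p=293, q=50
  k=4: a=3, p=920, q=157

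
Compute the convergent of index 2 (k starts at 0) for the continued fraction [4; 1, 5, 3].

Using pₖ = aₖpₖ₋₁ + pₖ₋₂, qₖ = aₖqₖ₋₁ + qₖ₋₂ (with p₋₁=1, p₋₂=0, q₋₁=0, q₋₂=1):
  k=0: a=4, p=4, q=1
  k=1: a=1, p=5, q=1
  k=2: a=5, p=29, q=6

29/6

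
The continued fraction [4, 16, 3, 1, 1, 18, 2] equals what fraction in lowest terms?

17659/4348

Fold from the inside: start with 2/1.
  18 + 1/2 = 37/2
  1 + 2/37 = 39/37
  1 + 37/39 = 76/39
  3 + 39/76 = 267/76
  16 + 76/267 = 4348/267
  4 + 267/4348 = 17659/4348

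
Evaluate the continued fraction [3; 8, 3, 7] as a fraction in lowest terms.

571/183

Fold from the inside: start with 7/1.
  3 + 1/7 = 22/7
  8 + 7/22 = 183/22
  3 + 22/183 = 571/183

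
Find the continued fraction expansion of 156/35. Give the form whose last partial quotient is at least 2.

156 = 4×35 + 16
35 = 2×16 + 3
16 = 5×3 + 1
3 = 3×1 + 0  (stop)
So 156/35 = [4; 2, 5, 3].

[4; 2, 5, 3]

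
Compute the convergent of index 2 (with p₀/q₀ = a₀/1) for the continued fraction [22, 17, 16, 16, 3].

Using pₖ = aₖpₖ₋₁ + pₖ₋₂, qₖ = aₖqₖ₋₁ + qₖ₋₂ (with p₋₁=1, p₋₂=0, q₋₁=0, q₋₂=1):
  k=0: a=22, p=22, q=1
  k=1: a=17, p=375, q=17
  k=2: a=16, p=6022, q=273

6022/273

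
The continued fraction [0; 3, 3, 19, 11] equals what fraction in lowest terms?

641/2133

Fold from the inside: start with 11/1.
  19 + 1/11 = 210/11
  3 + 11/210 = 641/210
  3 + 210/641 = 2133/641
  0 + 641/2133 = 641/2133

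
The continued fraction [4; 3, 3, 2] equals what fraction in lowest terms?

99/23

Fold from the inside: start with 2/1.
  3 + 1/2 = 7/2
  3 + 2/7 = 23/7
  4 + 7/23 = 99/23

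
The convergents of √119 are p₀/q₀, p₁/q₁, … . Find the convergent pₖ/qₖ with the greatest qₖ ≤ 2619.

√119 = [10; 1, 9, 1, 20, …] (period length 4).
Convergents:
  p_0/q_0 = 10/1
  p_1/q_1 = 11/1
  p_2/q_2 = 109/10
  p_3/q_3 = 120/11
  p_4/q_4 = 2509/230
  p_5/q_5 = 2629/241
  p_6/q_6 = 26170/2399
  p_7/q_7 = 28799/2640
q_6 = 2399 ≤ 2619 < 2640 = q_7, so the answer is 26170/2399.

26170/2399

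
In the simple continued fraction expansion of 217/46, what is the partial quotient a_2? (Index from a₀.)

2

217 = 4·46 + 33   →  a_0 = 4
46 = 1·33 + 13   →  a_1 = 1
33 = 2·13 + 7   →  a_2 = 2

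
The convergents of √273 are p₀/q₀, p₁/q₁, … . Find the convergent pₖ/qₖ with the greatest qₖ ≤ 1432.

√273 = [16; 1, 1, 10, 1, 1, 32, …] (period length 6).
Convergents:
  p_0/q_0 = 16/1
  p_1/q_1 = 17/1
  p_2/q_2 = 33/2
  p_3/q_3 = 347/21
  p_4/q_4 = 380/23
  p_5/q_5 = 727/44
  p_6/q_6 = 23644/1431
  p_7/q_7 = 24371/1475
q_6 = 1431 ≤ 1432 < 1475 = q_7, so the answer is 23644/1431.

23644/1431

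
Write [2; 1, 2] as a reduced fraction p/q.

8/3

Using pₖ = aₖpₖ₋₁ + pₖ₋₂ and qₖ = aₖqₖ₋₁ + qₖ₋₂:
  k=0: a=2, p=2, q=1
  k=1: a=1, p=3, q=1
  k=2: a=2, p=8, q=3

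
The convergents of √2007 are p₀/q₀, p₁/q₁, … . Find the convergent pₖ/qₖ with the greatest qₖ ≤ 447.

√2007 = [44; 1, 3, 1, 88, …] (period length 4).
Convergents:
  p_0/q_0 = 44/1
  p_1/q_1 = 45/1
  p_2/q_2 = 179/4
  p_3/q_3 = 224/5
  p_4/q_4 = 19891/444
  p_5/q_5 = 20115/449
q_4 = 444 ≤ 447 < 449 = q_5, so the answer is 19891/444.

19891/444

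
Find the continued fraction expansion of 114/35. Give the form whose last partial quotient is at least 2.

[3; 3, 1, 8]

114 = 3·35 + 9
35 = 3·9 + 8
9 = 1·8 + 1
8 = 8·1 + 0  (stop)
So 114/35 = [3; 3, 1, 8].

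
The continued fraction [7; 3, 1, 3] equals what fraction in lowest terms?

Fold from the inside: start with 3/1.
  1 + 1/3 = 4/3
  3 + 3/4 = 15/4
  7 + 4/15 = 109/15

109/15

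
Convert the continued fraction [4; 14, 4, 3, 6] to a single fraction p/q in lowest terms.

Using pₖ = aₖpₖ₋₁ + pₖ₋₂ and qₖ = aₖqₖ₋₁ + qₖ₋₂:
  k=0: a=4, p=4, q=1
  k=1: a=14, p=57, q=14
  k=2: a=4, p=232, q=57
  k=3: a=3, p=753, q=185
  k=4: a=6, p=4750, q=1167

4750/1167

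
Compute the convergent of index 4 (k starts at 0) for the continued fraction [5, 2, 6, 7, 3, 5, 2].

1595/292

Using pₖ = aₖpₖ₋₁ + pₖ₋₂, qₖ = aₖqₖ₋₁ + qₖ₋₂ (with p₋₁=1, p₋₂=0, q₋₁=0, q₋₂=1):
  k=0: a=5, p=5, q=1
  k=1: a=2, p=11, q=2
  k=2: a=6, p=71, q=13
  k=3: a=7, p=508, q=93
  k=4: a=3, p=1595, q=292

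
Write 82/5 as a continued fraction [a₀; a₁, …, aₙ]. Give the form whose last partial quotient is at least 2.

82 = 16·5 + 2
5 = 2·2 + 1
2 = 2·1 + 0  (stop)
So 82/5 = [16; 2, 2].

[16; 2, 2]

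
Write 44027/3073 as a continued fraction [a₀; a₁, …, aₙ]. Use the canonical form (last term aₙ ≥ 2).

44027 = 14·3073 + 1005
3073 = 3·1005 + 58
1005 = 17·58 + 19
58 = 3·19 + 1
19 = 19·1 + 0  (stop)
So 44027/3073 = [14; 3, 17, 3, 19].

[14; 3, 17, 3, 19]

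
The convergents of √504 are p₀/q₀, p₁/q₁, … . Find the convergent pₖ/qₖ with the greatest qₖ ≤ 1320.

√504 = [22; 2, 4, 2, 44, …] (period length 4).
Convergents:
  p_0/q_0 = 22/1
  p_1/q_1 = 45/2
  p_2/q_2 = 202/9
  p_3/q_3 = 449/20
  p_4/q_4 = 19958/889
  p_5/q_5 = 40365/1798
q_4 = 889 ≤ 1320 < 1798 = q_5, so the answer is 19958/889.

19958/889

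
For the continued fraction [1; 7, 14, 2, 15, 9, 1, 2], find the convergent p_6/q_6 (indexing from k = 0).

36464/31945

Using pₖ = aₖpₖ₋₁ + pₖ₋₂, qₖ = aₖqₖ₋₁ + qₖ₋₂ (with p₋₁=1, p₋₂=0, q₋₁=0, q₋₂=1):
  k=0: a=1, p=1, q=1
  k=1: a=7, p=8, q=7
  k=2: a=14, p=113, q=99
  k=3: a=2, p=234, q=205
  k=4: a=15, p=3623, q=3174
  k=5: a=9, p=32841, q=28771
  k=6: a=1, p=36464, q=31945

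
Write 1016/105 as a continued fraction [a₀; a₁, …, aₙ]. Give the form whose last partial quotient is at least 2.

1016 = 9*105 + 71
105 = 1*71 + 34
71 = 2*34 + 3
34 = 11*3 + 1
3 = 3*1 + 0  (stop)
So 1016/105 = [9; 1, 2, 11, 3].

[9; 1, 2, 11, 3]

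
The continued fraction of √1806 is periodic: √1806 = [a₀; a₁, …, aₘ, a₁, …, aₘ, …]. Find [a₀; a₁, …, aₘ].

a₀ = ⌊√1806⌋ = 42.
With m₀=0, d₀=1 and mₖ₊₁ = dₖaₖ − mₖ, dₖ₊₁ = (n − mₖ₊₁²)/dₖ, aₖ₊₁ = ⌊(a₀+mₖ₊₁)/dₖ₊₁⌋:
  k=1: m=42, d=42, a=2
  k=2: m=42, d=1, a=84
d=1 and a=2a₀=84 at k=2, so the next step gives (m, d) = (42, 42) again — its k=1 value — and the period has length 2.

[42; 2, 84]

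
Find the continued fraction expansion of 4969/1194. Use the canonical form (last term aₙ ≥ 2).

4969 = 4×1194 + 193
1194 = 6×193 + 36
193 = 5×36 + 13
36 = 2×13 + 10
13 = 1×10 + 3
10 = 3×3 + 1
3 = 3×1 + 0  (stop)
So 4969/1194 = [4; 6, 5, 2, 1, 3, 3].

[4; 6, 5, 2, 1, 3, 3]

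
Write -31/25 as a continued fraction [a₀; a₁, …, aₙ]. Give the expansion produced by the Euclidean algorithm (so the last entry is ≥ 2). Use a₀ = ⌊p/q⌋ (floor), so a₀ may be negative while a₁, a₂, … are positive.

-31 = -2×25 + 19
25 = 1×19 + 6
19 = 3×6 + 1
6 = 6×1 + 0  (stop)
So -31/25 = [-2; 1, 3, 6].

[-2; 1, 3, 6]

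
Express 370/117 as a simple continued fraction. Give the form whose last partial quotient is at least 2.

370 = 3·117 + 19
117 = 6·19 + 3
19 = 6·3 + 1
3 = 3·1 + 0  (stop)
So 370/117 = [3; 6, 6, 3].

[3; 6, 6, 3]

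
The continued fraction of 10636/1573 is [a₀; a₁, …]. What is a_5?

10636 = 6·1573 + 1198   →  a_0 = 6
1573 = 1·1198 + 375   →  a_1 = 1
1198 = 3·375 + 73   →  a_2 = 3
375 = 5·73 + 10   →  a_3 = 5
73 = 7·10 + 3   →  a_4 = 7
10 = 3·3 + 1   →  a_5 = 3

3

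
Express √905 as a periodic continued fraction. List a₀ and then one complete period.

a₀ = ⌊√905⌋ = 30.
With m₀=0, d₀=1 and mₖ₊₁ = dₖaₖ − mₖ, dₖ₊₁ = (n − mₖ₊₁²)/dₖ, aₖ₊₁ = ⌊(a₀+mₖ₊₁)/dₖ₊₁⌋:
  k=1: m=30, d=5, a=12
  k=2: m=30, d=1, a=60
d=1 and a=2a₀=60 at k=2, so the next step gives (m, d) = (30, 5) again — its k=1 value — and the period has length 2.

[30; 12, 60]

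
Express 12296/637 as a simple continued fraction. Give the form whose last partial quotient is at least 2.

12296 = 19×637 + 193
637 = 3×193 + 58
193 = 3×58 + 19
58 = 3×19 + 1
19 = 19×1 + 0  (stop)
So 12296/637 = [19; 3, 3, 3, 19].

[19; 3, 3, 3, 19]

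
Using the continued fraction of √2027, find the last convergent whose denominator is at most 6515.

√2027 = [45; 45, 90, …] (period length 2).
Convergents:
  p_0/q_0 = 45/1
  p_1/q_1 = 2026/45
  p_2/q_2 = 182385/4051
  p_3/q_3 = 8209351/182340
q_2 = 4051 ≤ 6515 < 182340 = q_3, so the answer is 182385/4051.

182385/4051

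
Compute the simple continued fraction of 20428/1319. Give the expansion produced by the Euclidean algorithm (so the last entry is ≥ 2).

[15; 2, 19, 2, 16]

20428 = 15·1319 + 643
1319 = 2·643 + 33
643 = 19·33 + 16
33 = 2·16 + 1
16 = 16·1 + 0  (stop)
So 20428/1319 = [15; 2, 19, 2, 16].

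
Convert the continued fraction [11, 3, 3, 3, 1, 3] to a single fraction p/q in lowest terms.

Using pₖ = aₖpₖ₋₁ + pₖ₋₂ and qₖ = aₖqₖ₋₁ + qₖ₋₂:
  k=0: a=11, p=11, q=1
  k=1: a=3, p=34, q=3
  k=2: a=3, p=113, q=10
  k=3: a=3, p=373, q=33
  k=4: a=1, p=486, q=43
  k=5: a=3, p=1831, q=162

1831/162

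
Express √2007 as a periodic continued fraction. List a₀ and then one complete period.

[44; 1, 3, 1, 88]

a₀ = ⌊√2007⌋ = 44.
With m₀=0, d₀=1 and mₖ₊₁ = dₖaₖ − mₖ, dₖ₊₁ = (n − mₖ₊₁²)/dₖ, aₖ₊₁ = ⌊(a₀+mₖ₊₁)/dₖ₊₁⌋:
  k=1: m=44, d=71, a=1
  k=2: m=27, d=18, a=3
  k=3: m=27, d=71, a=1
  k=4: m=44, d=1, a=88
d=1 and a=2a₀=88 at k=4, so the next step gives (m, d) = (44, 71) again — its k=1 value — and the period has length 4.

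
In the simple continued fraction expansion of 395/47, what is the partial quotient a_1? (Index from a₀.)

395 = 8·47 + 19   →  a_0 = 8
47 = 2·19 + 9   →  a_1 = 2

2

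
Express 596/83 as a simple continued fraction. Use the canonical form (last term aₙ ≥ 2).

[7; 5, 1, 1, 7]

596 = 7·83 + 15
83 = 5·15 + 8
15 = 1·8 + 7
8 = 1·7 + 1
7 = 7·1 + 0  (stop)
So 596/83 = [7; 5, 1, 1, 7].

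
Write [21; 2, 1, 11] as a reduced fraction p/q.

747/35

Using pₖ = aₖpₖ₋₁ + pₖ₋₂ and qₖ = aₖqₖ₋₁ + qₖ₋₂:
  k=0: a=21, p=21, q=1
  k=1: a=2, p=43, q=2
  k=2: a=1, p=64, q=3
  k=3: a=11, p=747, q=35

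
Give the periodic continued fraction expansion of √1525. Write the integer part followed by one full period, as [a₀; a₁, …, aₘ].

a₀ = ⌊√1525⌋ = 39.
With m₀=0, d₀=1 and mₖ₊₁ = dₖaₖ − mₖ, dₖ₊₁ = (n − mₖ₊₁²)/dₖ, aₖ₊₁ = ⌊(a₀+mₖ₊₁)/dₖ₊₁⌋:
  k=1: m=39, d=4, a=19
  k=2: m=37, d=39, a=1
  k=3: m=2, d=39, a=1
  k=4: m=37, d=4, a=19
  k=5: m=39, d=1, a=78
d=1 and a=2a₀=78 at k=5, so the next step gives (m, d) = (39, 4) again — its k=1 value — and the period has length 5.

[39; 19, 1, 1, 19, 78]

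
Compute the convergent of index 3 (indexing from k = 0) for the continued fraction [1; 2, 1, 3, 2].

Using pₖ = aₖpₖ₋₁ + pₖ₋₂, qₖ = aₖqₖ₋₁ + qₖ₋₂ (with p₋₁=1, p₋₂=0, q₋₁=0, q₋₂=1):
  k=0: a=1, p=1, q=1
  k=1: a=2, p=3, q=2
  k=2: a=1, p=4, q=3
  k=3: a=3, p=15, q=11

15/11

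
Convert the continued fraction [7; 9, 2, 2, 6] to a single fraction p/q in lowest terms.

2139/301

Using pₖ = aₖpₖ₋₁ + pₖ₋₂ and qₖ = aₖqₖ₋₁ + qₖ₋₂:
  k=0: a=7, p=7, q=1
  k=1: a=9, p=64, q=9
  k=2: a=2, p=135, q=19
  k=3: a=2, p=334, q=47
  k=4: a=6, p=2139, q=301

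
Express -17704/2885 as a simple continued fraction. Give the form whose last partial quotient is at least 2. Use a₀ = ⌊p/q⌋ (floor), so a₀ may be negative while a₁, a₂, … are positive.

-17704 = -7·2885 + 2491
2885 = 1·2491 + 394
2491 = 6·394 + 127
394 = 3·127 + 13
127 = 9·13 + 10
13 = 1·10 + 3
10 = 3·3 + 1
3 = 3·1 + 0  (stop)
So -17704/2885 = [-7; 1, 6, 3, 9, 1, 3, 3].

[-7; 1, 6, 3, 9, 1, 3, 3]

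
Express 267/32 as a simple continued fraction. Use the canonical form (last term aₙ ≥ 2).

[8; 2, 1, 10]

267 = 8×32 + 11
32 = 2×11 + 10
11 = 1×10 + 1
10 = 10×1 + 0  (stop)
So 267/32 = [8; 2, 1, 10].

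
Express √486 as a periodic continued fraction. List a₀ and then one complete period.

a₀ = ⌊√486⌋ = 22.
With m₀=0, d₀=1 and mₖ₊₁ = dₖaₖ − mₖ, dₖ₊₁ = (n − mₖ₊₁²)/dₖ, aₖ₊₁ = ⌊(a₀+mₖ₊₁)/dₖ₊₁⌋:
  k=1: m=22, d=2, a=22
  k=2: m=22, d=1, a=44
d=1 and a=2a₀=44 at k=2, so the next step gives (m, d) = (22, 2) again — its k=1 value — and the period has length 2.

[22; 22, 44]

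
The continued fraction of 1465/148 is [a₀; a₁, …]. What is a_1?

1465 = 9·148 + 133   →  a_0 = 9
148 = 1·133 + 15   →  a_1 = 1

1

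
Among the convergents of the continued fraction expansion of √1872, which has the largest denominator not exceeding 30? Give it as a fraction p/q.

√1872 = [43; 3, 1, 3, 86, …] (period length 4).
Convergents:
  p_0/q_0 = 43/1
  p_1/q_1 = 130/3
  p_2/q_2 = 173/4
  p_3/q_3 = 649/15
  p_4/q_4 = 55987/1294
q_3 = 15 ≤ 30 < 1294 = q_4, so the answer is 649/15.

649/15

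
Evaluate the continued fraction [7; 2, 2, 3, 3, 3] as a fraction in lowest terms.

1371/185

Using pₖ = aₖpₖ₋₁ + pₖ₋₂ and qₖ = aₖqₖ₋₁ + qₖ₋₂:
  k=0: a=7, p=7, q=1
  k=1: a=2, p=15, q=2
  k=2: a=2, p=37, q=5
  k=3: a=3, p=126, q=17
  k=4: a=3, p=415, q=56
  k=5: a=3, p=1371, q=185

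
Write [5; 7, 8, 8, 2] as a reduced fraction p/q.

5053/983

Using pₖ = aₖpₖ₋₁ + pₖ₋₂ and qₖ = aₖqₖ₋₁ + qₖ₋₂:
  k=0: a=5, p=5, q=1
  k=1: a=7, p=36, q=7
  k=2: a=8, p=293, q=57
  k=3: a=8, p=2380, q=463
  k=4: a=2, p=5053, q=983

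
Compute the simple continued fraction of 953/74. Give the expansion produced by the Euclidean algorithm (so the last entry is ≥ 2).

[12; 1, 7, 4, 2]

953 = 12·74 + 65
74 = 1·65 + 9
65 = 7·9 + 2
9 = 4·2 + 1
2 = 2·1 + 0  (stop)
So 953/74 = [12; 1, 7, 4, 2].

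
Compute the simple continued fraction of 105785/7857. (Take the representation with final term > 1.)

105785 = 13*7857 + 3644
7857 = 2*3644 + 569
3644 = 6*569 + 230
569 = 2*230 + 109
230 = 2*109 + 12
109 = 9*12 + 1
12 = 12*1 + 0  (stop)
So 105785/7857 = [13; 2, 6, 2, 2, 9, 12].

[13; 2, 6, 2, 2, 9, 12]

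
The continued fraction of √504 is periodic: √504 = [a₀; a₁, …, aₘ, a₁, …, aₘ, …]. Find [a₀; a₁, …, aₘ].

a₀ = ⌊√504⌋ = 22.
With m₀=0, d₀=1 and mₖ₊₁ = dₖaₖ − mₖ, dₖ₊₁ = (n − mₖ₊₁²)/dₖ, aₖ₊₁ = ⌊(a₀+mₖ₊₁)/dₖ₊₁⌋:
  k=1: m=22, d=20, a=2
  k=2: m=18, d=9, a=4
  k=3: m=18, d=20, a=2
  k=4: m=22, d=1, a=44
d=1 and a=2a₀=44 at k=4, so the next step gives (m, d) = (22, 20) again — its k=1 value — and the period has length 4.

[22; 2, 4, 2, 44]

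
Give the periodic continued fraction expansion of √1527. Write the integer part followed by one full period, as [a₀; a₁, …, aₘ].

[39; 13, 78]

a₀ = ⌊√1527⌋ = 39.
With m₀=0, d₀=1 and mₖ₊₁ = dₖaₖ − mₖ, dₖ₊₁ = (n − mₖ₊₁²)/dₖ, aₖ₊₁ = ⌊(a₀+mₖ₊₁)/dₖ₊₁⌋:
  k=1: m=39, d=6, a=13
  k=2: m=39, d=1, a=78
d=1 and a=2a₀=78 at k=2, so the next step gives (m, d) = (39, 6) again — its k=1 value — and the period has length 2.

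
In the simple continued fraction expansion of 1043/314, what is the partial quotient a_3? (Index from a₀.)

1043 = 3·314 + 101   →  a_0 = 3
314 = 3·101 + 11   →  a_1 = 3
101 = 9·11 + 2   →  a_2 = 9
11 = 5·2 + 1   →  a_3 = 5

5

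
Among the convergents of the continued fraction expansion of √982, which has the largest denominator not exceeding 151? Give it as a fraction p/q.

2977/95

√982 = [31; 2, 1, 30, 1, 2, 62, …] (period length 6).
Convergents:
  p_0/q_0 = 31/1
  p_1/q_1 = 63/2
  p_2/q_2 = 94/3
  p_3/q_3 = 2883/92
  p_4/q_4 = 2977/95
  p_5/q_5 = 8837/282
q_4 = 95 ≤ 151 < 282 = q_5, so the answer is 2977/95.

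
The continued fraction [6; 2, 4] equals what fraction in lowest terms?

Using pₖ = aₖpₖ₋₁ + pₖ₋₂ and qₖ = aₖqₖ₋₁ + qₖ₋₂:
  k=0: a=6, p=6, q=1
  k=1: a=2, p=13, q=2
  k=2: a=4, p=58, q=9

58/9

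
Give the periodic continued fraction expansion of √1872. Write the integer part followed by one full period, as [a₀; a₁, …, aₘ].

[43; 3, 1, 3, 86]

a₀ = ⌊√1872⌋ = 43.
With m₀=0, d₀=1 and mₖ₊₁ = dₖaₖ − mₖ, dₖ₊₁ = (n − mₖ₊₁²)/dₖ, aₖ₊₁ = ⌊(a₀+mₖ₊₁)/dₖ₊₁⌋:
  k=1: m=43, d=23, a=3
  k=2: m=26, d=52, a=1
  k=3: m=26, d=23, a=3
  k=4: m=43, d=1, a=86
d=1 and a=2a₀=86 at k=4, so the next step gives (m, d) = (43, 23) again — its k=1 value — and the period has length 4.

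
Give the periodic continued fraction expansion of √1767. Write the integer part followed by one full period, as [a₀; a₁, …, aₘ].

[42; 28, 84]

a₀ = ⌊√1767⌋ = 42.
With m₀=0, d₀=1 and mₖ₊₁ = dₖaₖ − mₖ, dₖ₊₁ = (n − mₖ₊₁²)/dₖ, aₖ₊₁ = ⌊(a₀+mₖ₊₁)/dₖ₊₁⌋:
  k=1: m=42, d=3, a=28
  k=2: m=42, d=1, a=84
d=1 and a=2a₀=84 at k=2, so the next step gives (m, d) = (42, 3) again — its k=1 value — and the period has length 2.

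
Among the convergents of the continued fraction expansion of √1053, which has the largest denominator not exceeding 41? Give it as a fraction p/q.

√1053 = [32; 2, 4, 2, 64, …] (period length 4).
Convergents:
  p_0/q_0 = 32/1
  p_1/q_1 = 65/2
  p_2/q_2 = 292/9
  p_3/q_3 = 649/20
  p_4/q_4 = 41828/1289
q_3 = 20 ≤ 41 < 1289 = q_4, so the answer is 649/20.

649/20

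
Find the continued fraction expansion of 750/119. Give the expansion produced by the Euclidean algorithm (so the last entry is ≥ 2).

750 = 6*119 + 36
119 = 3*36 + 11
36 = 3*11 + 3
11 = 3*3 + 2
3 = 1*2 + 1
2 = 2*1 + 0  (stop)
So 750/119 = [6; 3, 3, 3, 1, 2].

[6; 3, 3, 3, 1, 2]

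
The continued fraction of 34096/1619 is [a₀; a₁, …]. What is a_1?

16

34096 = 21·1619 + 97   →  a_0 = 21
1619 = 16·97 + 67   →  a_1 = 16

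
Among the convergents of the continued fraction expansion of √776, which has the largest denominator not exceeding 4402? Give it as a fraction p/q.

√776 = [27; 1, 5, 1, 54, …] (period length 4).
Convergents:
  p_0/q_0 = 27/1
  p_1/q_1 = 28/1
  p_2/q_2 = 167/6
  p_3/q_3 = 195/7
  p_4/q_4 = 10697/384
  p_5/q_5 = 10892/391
  p_6/q_6 = 65157/2339
  p_7/q_7 = 76049/2730
  p_8/q_8 = 4171803/149759
q_7 = 2730 ≤ 4402 < 149759 = q_8, so the answer is 76049/2730.

76049/2730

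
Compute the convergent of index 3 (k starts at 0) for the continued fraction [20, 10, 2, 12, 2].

Using pₖ = aₖpₖ₋₁ + pₖ₋₂, qₖ = aₖqₖ₋₁ + qₖ₋₂ (with p₋₁=1, p₋₂=0, q₋₁=0, q₋₂=1):
  k=0: a=20, p=20, q=1
  k=1: a=10, p=201, q=10
  k=2: a=2, p=422, q=21
  k=3: a=12, p=5265, q=262

5265/262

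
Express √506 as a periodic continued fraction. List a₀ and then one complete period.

a₀ = ⌊√506⌋ = 22.

[22; 2, 44]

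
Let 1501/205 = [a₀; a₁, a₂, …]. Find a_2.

1501 = 7·205 + 66   →  a_0 = 7
205 = 3·66 + 7   →  a_1 = 3
66 = 9·7 + 3   →  a_2 = 9

9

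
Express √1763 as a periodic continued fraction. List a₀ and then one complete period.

a₀ = ⌊√1763⌋ = 41.

[41; 1, 82]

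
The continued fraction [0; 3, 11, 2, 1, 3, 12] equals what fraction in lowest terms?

1534/4737

Using pₖ = aₖpₖ₋₁ + pₖ₋₂ and qₖ = aₖqₖ₋₁ + qₖ₋₂:
  k=0: a=0, p=0, q=1
  k=1: a=3, p=1, q=3
  k=2: a=11, p=11, q=34
  k=3: a=2, p=23, q=71
  k=4: a=1, p=34, q=105
  k=5: a=3, p=125, q=386
  k=6: a=12, p=1534, q=4737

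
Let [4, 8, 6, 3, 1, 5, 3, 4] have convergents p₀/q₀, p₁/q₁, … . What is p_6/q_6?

15373/3729

Using pₖ = aₖpₖ₋₁ + pₖ₋₂, qₖ = aₖqₖ₋₁ + qₖ₋₂ (with p₋₁=1, p₋₂=0, q₋₁=0, q₋₂=1):
  k=0: a=4, p=4, q=1
  k=1: a=8, p=33, q=8
  k=2: a=6, p=202, q=49
  k=3: a=3, p=639, q=155
  k=4: a=1, p=841, q=204
  k=5: a=5, p=4844, q=1175
  k=6: a=3, p=15373, q=3729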